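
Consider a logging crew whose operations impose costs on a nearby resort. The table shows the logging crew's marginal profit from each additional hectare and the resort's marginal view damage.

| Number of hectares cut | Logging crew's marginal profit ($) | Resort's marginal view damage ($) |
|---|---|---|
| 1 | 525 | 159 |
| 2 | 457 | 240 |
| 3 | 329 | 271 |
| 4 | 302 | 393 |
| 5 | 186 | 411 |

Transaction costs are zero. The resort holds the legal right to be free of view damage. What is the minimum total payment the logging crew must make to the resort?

$670

Efficient level: marginal profit ≥ marginal view damage through level 3, so k* = 3.
With the resort holding the right, the logging crew must at least compensate total damage at k*: 159 + 240 + 271 = 670.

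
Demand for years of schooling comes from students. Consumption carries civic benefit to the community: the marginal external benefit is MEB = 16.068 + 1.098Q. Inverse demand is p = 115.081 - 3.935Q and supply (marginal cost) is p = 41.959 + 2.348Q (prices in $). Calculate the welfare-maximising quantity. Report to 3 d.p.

Social marginal benefit = demand + MEB = 131.149 - 2.837Q.
Set SMB = MC: 131.149 - 2.837Q = 41.959 + 2.348Q → Q* = 17.2015.

Q* = 17.202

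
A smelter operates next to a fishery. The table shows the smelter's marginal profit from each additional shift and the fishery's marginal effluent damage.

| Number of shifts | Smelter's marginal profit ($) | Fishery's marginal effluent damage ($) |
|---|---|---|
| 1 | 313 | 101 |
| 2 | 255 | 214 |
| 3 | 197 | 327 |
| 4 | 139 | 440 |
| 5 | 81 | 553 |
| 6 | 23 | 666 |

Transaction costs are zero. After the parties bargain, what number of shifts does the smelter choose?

Bargaining reaches the level where marginal profit last exceeds marginal effluent damage.
That holds through level 2 (255 ≥ 214) but not at 3 (197 < 327).

2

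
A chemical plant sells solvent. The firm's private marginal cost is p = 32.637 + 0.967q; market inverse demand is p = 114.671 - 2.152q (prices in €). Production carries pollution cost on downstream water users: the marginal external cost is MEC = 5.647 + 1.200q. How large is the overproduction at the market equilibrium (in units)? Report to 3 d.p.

Market equilibrium (private): 32.637 + 0.967q = 114.671 - 2.152q → q_m = 26.3014.
Social marginal cost = private MC + MEC = 38.284 + 2.167q.
Set SMC = demand: 38.284 + 2.167q = 114.671 - 2.152q → q* = 17.6863.
Gap = |26.3014 − 17.6863| = 8.6151.

8.615 units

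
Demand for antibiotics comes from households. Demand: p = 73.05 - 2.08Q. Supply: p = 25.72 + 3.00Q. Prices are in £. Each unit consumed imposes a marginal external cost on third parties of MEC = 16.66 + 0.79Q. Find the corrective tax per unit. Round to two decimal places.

Social marginal benefit = demand − MEC = 56.39 - 2.87Q.
Set SMB = MC: 56.39 - 2.87Q = 25.72 + 3.00Q → Q* = 5.2249.
The Pigouvian tax equals MEC at Q*: 16.66 + 0.79×5.2249 = 20.7877.

tax = £20.79 per unit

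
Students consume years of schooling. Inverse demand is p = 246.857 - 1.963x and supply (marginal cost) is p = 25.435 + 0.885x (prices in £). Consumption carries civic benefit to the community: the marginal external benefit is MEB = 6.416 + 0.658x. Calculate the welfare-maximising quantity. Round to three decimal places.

x* = 104.036

Social marginal benefit = demand + MEB = 253.273 - 1.305x.
Set SMB = MC: 253.273 - 1.305x = 25.435 + 0.885x → x* = 104.0356.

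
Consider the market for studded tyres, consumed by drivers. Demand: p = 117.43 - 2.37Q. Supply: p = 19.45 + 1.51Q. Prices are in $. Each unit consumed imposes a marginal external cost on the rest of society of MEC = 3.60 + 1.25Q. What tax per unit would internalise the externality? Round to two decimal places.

tax = $26.60 per unit

Social marginal benefit = demand − MEC = 113.83 - 3.62Q.
Set SMB = MC: 113.83 - 3.62Q = 19.45 + 1.51Q → Q* = 18.3977.
The Pigouvian tax equals MEC at Q*: 3.60 + 1.25×18.3977 = 26.5971.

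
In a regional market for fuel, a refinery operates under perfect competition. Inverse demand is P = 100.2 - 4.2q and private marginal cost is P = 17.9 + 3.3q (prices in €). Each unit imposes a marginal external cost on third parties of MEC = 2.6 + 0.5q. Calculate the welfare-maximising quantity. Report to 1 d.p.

q* = 10.0

Social marginal cost = private MC + MEC = 20.5 + 3.8q.
Set SMC = demand: 20.5 + 3.8q = 100.2 - 4.2q → q* = 9.9625.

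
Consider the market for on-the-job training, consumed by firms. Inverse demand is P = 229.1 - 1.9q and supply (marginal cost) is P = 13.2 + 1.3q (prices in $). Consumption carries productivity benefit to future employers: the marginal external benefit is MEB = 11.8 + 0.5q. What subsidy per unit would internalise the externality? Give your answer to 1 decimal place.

Social marginal benefit = demand + MEB = 240.9 - 1.4q.
Set SMB = MC: 240.9 - 1.4q = 13.2 + 1.3q → q* = 84.3333.
The Pigouvian subsidy equals MEB at q*: 11.8 + 0.5×84.3333 = 53.9667.

subsidy = $54.0 per unit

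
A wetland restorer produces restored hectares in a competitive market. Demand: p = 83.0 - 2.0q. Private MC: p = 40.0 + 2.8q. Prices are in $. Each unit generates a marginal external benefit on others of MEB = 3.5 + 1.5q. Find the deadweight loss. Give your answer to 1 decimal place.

Market equilibrium (private): 40.0 + 2.8q = 83.0 - 2.0q → q_m = 8.9583.
Social marginal cost = private MC − MEB = 36.5 + 1.3q.
Set SMC = demand: 36.5 + 1.3q = 83.0 - 2.0q → q* = 14.0909.
The welfare-loss triangle has base |q_m − q*| and height MEB(q_m) (the vertical gap between SMC and demand is zero at q* and MEB at q_m).
DWL = ½ × 5.1326 × 16.9375 = 43.4667.

DWL = $43.5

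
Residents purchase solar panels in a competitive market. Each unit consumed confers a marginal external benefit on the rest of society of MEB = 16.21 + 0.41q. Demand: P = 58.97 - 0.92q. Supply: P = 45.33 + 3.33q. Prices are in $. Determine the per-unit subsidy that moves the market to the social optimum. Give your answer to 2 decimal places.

Social marginal benefit = demand + MEB = 75.18 - 0.51q.
Set SMB = MC: 75.18 - 0.51q = 45.33 + 3.33q → q* = 7.7734.
The Pigouvian subsidy equals MEB at q*: 16.21 + 0.41×7.7734 = 19.3971.

subsidy = $19.40 per unit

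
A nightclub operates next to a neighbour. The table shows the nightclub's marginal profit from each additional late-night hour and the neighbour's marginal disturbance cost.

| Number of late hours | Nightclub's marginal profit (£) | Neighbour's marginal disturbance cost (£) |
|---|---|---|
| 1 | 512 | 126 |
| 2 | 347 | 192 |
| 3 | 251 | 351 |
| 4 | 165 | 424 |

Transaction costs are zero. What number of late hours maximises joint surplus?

Bargaining reaches the level where marginal profit last exceeds marginal disturbance cost.
That holds through level 2 (347 ≥ 192) but not at 3 (251 < 351).

2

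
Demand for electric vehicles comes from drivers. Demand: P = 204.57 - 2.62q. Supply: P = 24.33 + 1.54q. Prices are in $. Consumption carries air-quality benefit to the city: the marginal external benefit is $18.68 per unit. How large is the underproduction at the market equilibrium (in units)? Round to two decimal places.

4.49 units

Market equilibrium (private): 24.33 + 1.54q = 204.57 - 2.62q → q_m = 43.3269.
Social marginal benefit = demand + MEB = 223.25 - 2.62q.
Set SMB = MC: 223.25 - 2.62q = 24.33 + 1.54q → q* = 47.8173.
Gap = |43.3269 − 47.8173| = 4.4904.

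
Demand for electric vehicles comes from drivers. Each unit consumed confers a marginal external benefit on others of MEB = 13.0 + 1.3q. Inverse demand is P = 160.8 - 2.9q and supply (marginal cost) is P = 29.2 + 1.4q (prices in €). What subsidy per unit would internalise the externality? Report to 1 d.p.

Social marginal benefit = demand + MEB = 173.8 - 1.6q.
Set SMB = MC: 173.8 - 1.6q = 29.2 + 1.4q → q* = 48.2000.
The Pigouvian subsidy equals MEB at q*: 13.0 + 1.3×48.2000 = 75.6600.

subsidy = €75.7 per unit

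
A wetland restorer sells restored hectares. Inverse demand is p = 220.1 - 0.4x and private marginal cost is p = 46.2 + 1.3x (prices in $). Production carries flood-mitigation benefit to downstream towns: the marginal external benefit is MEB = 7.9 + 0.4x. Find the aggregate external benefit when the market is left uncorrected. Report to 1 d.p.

Market equilibrium (private): 46.2 + 1.3x = 220.1 - 0.4x → x_m = 102.2941.
Total external benefit = ∫₀^{x_m} (7.9 + 0.4x) dx = 7.9×102.2941 + ½×0.4×102.2941² = 2900.9400.

$2900.9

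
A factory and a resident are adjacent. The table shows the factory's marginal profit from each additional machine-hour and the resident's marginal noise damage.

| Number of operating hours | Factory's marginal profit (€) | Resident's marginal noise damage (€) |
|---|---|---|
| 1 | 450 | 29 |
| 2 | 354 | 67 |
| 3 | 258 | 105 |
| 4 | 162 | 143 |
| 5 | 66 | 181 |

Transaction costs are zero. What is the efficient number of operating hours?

4

Bargaining reaches the level where marginal profit last exceeds marginal noise damage.
That holds through level 4 (162 ≥ 143) but not at 5 (66 < 181).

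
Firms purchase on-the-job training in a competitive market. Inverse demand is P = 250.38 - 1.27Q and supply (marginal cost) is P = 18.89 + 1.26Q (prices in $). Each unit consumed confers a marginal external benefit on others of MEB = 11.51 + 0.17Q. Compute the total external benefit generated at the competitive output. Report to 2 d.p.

Market equilibrium (private): 18.89 + 1.26Q = 250.38 - 1.27Q → Q_m = 91.4980.
Total external benefit = ∫₀^{Q_m} (11.51 + 0.17Q) dQ = 11.51×91.4980 + ½×0.17×91.4980² = 1764.7521.

$1764.75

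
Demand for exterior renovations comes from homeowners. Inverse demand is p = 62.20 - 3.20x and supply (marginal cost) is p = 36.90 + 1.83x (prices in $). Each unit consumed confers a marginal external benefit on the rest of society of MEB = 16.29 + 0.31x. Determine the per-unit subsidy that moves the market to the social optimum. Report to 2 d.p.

subsidy = $19.02 per unit

Social marginal benefit = demand + MEB = 78.49 - 2.89x.
Set SMB = MC: 78.49 - 2.89x = 36.90 + 1.83x → x* = 8.8114.
The Pigouvian subsidy equals MEB at x*: 16.29 + 0.31×8.8114 = 19.0215.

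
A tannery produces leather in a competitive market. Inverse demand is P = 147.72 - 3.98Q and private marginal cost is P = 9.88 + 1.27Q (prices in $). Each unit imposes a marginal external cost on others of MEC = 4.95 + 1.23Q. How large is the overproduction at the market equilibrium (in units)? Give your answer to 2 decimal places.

Market equilibrium (private): 9.88 + 1.27Q = 147.72 - 3.98Q → Q_m = 26.2552.
Social marginal cost = private MC + MEC = 14.83 + 2.50Q.
Set SMC = demand: 14.83 + 2.50Q = 147.72 - 3.98Q → Q* = 20.5077.
Gap = |26.2552 − 20.5077| = 5.7475.

5.75 units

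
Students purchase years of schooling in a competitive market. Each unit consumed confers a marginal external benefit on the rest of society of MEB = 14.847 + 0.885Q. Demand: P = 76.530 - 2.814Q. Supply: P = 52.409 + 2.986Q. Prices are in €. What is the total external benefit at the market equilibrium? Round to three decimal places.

€69.399

Market equilibrium (private): 52.409 + 2.986Q = 76.530 - 2.814Q → Q_m = 4.1588.
Total external benefit = ∫₀^{Q_m} (14.847 + 0.885Q) dQ = 14.847×4.1588 + ½×0.885×4.1588² = 69.3990.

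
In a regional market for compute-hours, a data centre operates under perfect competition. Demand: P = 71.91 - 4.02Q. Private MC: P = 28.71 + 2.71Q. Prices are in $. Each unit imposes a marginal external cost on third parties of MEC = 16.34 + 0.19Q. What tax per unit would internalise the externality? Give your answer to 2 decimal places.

Social marginal cost = private MC + MEC = 45.05 + 2.90Q.
Set SMC = demand: 45.05 + 2.90Q = 71.91 - 4.02Q → Q* = 3.8815.
The Pigouvian tax equals MEC at Q*: 16.34 + 0.19×3.8815 = 17.0775.

tax = $17.08 per unit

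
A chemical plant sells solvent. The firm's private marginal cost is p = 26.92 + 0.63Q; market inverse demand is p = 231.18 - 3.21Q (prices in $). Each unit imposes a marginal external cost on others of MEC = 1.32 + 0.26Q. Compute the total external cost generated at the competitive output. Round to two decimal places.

Market equilibrium (private): 26.92 + 0.63Q = 231.18 - 3.21Q → Q_m = 53.1927.
Total external cost = ∫₀^{Q_m} (1.32 + 0.26Q) dQ = 1.32×53.1927 + ½×0.26×53.1927² = 438.0446.

$438.04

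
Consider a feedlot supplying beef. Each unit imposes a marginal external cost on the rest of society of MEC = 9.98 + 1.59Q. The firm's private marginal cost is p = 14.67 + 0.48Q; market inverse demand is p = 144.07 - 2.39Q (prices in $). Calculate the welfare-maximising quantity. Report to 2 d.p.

Social marginal cost = private MC + MEC = 24.65 + 2.07Q.
Set SMC = demand: 24.65 + 2.07Q = 144.07 - 2.39Q → Q* = 26.7758.

Q* = 26.78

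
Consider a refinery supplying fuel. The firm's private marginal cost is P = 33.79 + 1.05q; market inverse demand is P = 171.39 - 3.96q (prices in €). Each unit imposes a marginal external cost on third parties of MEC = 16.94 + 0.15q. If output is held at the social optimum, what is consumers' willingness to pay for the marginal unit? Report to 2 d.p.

Social marginal cost = private MC + MEC = 50.73 + 1.20q.
Set SMC = demand: 50.73 + 1.20q = 171.39 - 3.96q → q* = 23.3837.
Consumer price on the demand curve at q*: 171.39 − 3.96×23.3837 = 78.7905.

P = €78.79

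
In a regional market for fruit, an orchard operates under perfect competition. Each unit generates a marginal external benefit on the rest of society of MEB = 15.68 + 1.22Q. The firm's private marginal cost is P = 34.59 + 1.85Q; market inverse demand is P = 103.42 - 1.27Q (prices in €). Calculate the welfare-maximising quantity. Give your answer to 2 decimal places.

Social marginal cost = private MC − MEB = 18.91 + 0.63Q.
Set SMC = demand: 18.91 + 0.63Q = 103.42 - 1.27Q → Q* = 44.4789.

Q* = 44.48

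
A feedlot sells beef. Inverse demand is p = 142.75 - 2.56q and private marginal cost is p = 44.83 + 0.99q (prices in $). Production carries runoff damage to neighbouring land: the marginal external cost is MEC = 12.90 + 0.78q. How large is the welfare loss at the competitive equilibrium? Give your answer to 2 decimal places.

Market equilibrium (private): 44.83 + 0.99q = 142.75 - 2.56q → q_m = 27.5831.
Social marginal cost = private MC + MEC = 57.73 + 1.77q.
Set SMC = demand: 57.73 + 1.77q = 142.75 - 2.56q → q* = 19.6351.
The loss is the area between SMC and demand from q* to q_m; with linear curves that's a triangle of height MEC(q_m).
DWL = ½ × 7.9480 × 34.4148 = 136.7644.

DWL = $136.76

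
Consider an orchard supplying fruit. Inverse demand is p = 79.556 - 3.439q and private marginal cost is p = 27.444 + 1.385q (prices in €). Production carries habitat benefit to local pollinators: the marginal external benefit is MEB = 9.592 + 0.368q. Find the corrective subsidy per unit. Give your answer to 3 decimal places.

Social marginal cost = private MC − MEB = 17.852 + 1.017q.
Set SMC = demand: 17.852 + 1.017q = 79.556 - 3.439q → q* = 13.8474.
The Pigouvian subsidy equals MEB at q*: 9.592 + 0.368×13.8474 = 14.6878.

subsidy = €14.688 per unit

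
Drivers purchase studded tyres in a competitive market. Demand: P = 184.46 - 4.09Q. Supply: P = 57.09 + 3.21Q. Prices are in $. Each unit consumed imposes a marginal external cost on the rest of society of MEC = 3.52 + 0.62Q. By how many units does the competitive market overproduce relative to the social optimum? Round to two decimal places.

1.81 units

Market equilibrium (private): 57.09 + 3.21Q = 184.46 - 4.09Q → Q_m = 17.4479.
Social marginal benefit = demand − MEC = 180.94 - 4.71Q.
Set SMB = MC: 180.94 - 4.71Q = 57.09 + 3.21Q → Q* = 15.6376.
Gap = |17.4479 − 15.6376| = 1.8103.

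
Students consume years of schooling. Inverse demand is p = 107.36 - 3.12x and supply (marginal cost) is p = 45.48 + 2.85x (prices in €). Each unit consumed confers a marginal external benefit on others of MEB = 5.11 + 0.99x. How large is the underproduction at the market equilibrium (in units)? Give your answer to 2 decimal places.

Market equilibrium (private): 45.48 + 2.85x = 107.36 - 3.12x → x_m = 10.3652.
Social marginal benefit = demand + MEB = 112.47 - 2.13x.
Set SMB = MC: 112.47 - 2.13x = 45.48 + 2.85x → x* = 13.4518.
Gap = |10.3652 − 13.4518| = 3.0866.

3.09 units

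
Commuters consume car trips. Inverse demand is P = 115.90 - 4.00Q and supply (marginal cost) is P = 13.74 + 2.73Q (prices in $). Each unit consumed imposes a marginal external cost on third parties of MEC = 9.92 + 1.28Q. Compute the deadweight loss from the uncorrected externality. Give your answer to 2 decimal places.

Market equilibrium (private): 13.74 + 2.73Q = 115.90 - 4.00Q → Q_m = 15.1798.
Social marginal benefit = demand − MEC = 105.98 - 5.28Q.
Set SMB = MC: 105.98 - 5.28Q = 13.74 + 2.73Q → Q* = 11.5156.
Between Q* and Q_m the wedge MC − SMB runs linearly from 0 to MEC(Q_m), so the loss is a triangle.
DWL = ½ × 3.6642 × 29.3501 = 53.7723.

DWL = $53.77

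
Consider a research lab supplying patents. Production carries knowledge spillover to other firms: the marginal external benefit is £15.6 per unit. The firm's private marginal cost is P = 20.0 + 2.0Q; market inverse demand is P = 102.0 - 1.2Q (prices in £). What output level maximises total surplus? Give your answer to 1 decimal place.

Social marginal cost = private MC − MEB = 4.4 + 2.0Q.
Set SMC = demand: 4.4 + 2.0Q = 102.0 - 1.2Q → Q* = 30.5000.

Q* = 30.5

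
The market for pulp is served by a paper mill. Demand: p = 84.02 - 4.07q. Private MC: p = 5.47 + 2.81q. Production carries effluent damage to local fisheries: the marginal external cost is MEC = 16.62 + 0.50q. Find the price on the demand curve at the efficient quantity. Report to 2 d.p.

Social marginal cost = private MC + MEC = 22.09 + 3.31q.
Set SMC = demand: 22.09 + 3.31q = 84.02 - 4.07q → q* = 8.3916.
Consumer price on the demand curve at q*: 84.02 − 4.07×8.3916 = 49.8662.

P = 49.87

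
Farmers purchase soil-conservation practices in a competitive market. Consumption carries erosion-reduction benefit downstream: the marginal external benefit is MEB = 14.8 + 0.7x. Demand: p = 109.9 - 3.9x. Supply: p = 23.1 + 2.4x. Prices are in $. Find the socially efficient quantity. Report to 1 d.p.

Social marginal benefit = demand + MEB = 124.7 - 3.2x.
Set SMB = MC: 124.7 - 3.2x = 23.1 + 2.4x → x* = 18.1429.

x* = 18.1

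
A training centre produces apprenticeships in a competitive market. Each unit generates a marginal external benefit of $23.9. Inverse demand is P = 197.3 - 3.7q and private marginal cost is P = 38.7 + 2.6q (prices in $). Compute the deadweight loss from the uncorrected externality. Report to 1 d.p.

DWL = $45.3

Market equilibrium (private): 38.7 + 2.6q = 197.3 - 3.7q → q_m = 25.1746.
Social marginal cost = private MC − MEB = 14.8 + 2.6q.
Set SMC = demand: 14.8 + 2.6q = 197.3 - 3.7q → q* = 28.9683.
The welfare-loss triangle has base |q_m − q*| and height MEB(q_m) (the vertical gap between SMC and demand is zero at q* and MEB at q_m).
DWL = ½ × 3.7937 × 23.9000 = 45.3347.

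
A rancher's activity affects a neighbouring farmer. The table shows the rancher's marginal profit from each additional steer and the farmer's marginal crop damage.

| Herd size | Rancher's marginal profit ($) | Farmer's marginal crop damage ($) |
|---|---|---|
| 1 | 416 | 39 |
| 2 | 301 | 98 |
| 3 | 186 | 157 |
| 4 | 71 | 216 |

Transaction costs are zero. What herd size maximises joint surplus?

3

Bargaining reaches the level where marginal profit last exceeds marginal crop damage.
That holds through level 3 (186 ≥ 157) but not at 4 (71 < 216).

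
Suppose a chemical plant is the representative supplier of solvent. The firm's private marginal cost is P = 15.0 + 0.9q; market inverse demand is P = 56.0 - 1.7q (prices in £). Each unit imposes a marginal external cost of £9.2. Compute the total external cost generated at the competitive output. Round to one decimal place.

Market equilibrium (private): 15.0 + 0.9q = 56.0 - 1.7q → q_m = 15.7692.
Total external cost = MEC × q_m = 9.2 × 15.7692 = 145.0766.

£145.1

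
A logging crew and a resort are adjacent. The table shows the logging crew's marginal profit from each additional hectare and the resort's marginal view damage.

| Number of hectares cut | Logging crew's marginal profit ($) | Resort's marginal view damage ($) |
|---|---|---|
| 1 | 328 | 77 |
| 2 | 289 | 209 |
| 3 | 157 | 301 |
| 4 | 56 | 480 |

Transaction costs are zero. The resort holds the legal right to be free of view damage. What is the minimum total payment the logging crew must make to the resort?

Efficient level: marginal profit ≥ marginal view damage through level 2, so k* = 2.
With the resort holding the right, the logging crew must at least compensate total damage at k*: 77 + 209 = 286.

$286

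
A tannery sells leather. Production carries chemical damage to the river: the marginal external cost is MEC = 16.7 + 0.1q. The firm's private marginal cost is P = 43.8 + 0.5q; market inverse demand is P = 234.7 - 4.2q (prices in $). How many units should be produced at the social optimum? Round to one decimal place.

Social marginal cost = private MC + MEC = 60.5 + 0.6q.
Set SMC = demand: 60.5 + 0.6q = 234.7 - 4.2q → q* = 36.2917.

q* = 36.3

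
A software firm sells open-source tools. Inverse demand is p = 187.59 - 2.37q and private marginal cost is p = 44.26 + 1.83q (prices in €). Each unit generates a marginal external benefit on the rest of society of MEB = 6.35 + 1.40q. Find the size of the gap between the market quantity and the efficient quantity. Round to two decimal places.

19.33 units

Market equilibrium (private): 44.26 + 1.83q = 187.59 - 2.37q → q_m = 34.1262.
Social marginal cost = private MC − MEB = 37.91 + 0.43q.
Set SMC = demand: 37.91 + 0.43q = 187.59 - 2.37q → q* = 53.4571.
Gap = |34.1262 − 53.4571| = 19.3309.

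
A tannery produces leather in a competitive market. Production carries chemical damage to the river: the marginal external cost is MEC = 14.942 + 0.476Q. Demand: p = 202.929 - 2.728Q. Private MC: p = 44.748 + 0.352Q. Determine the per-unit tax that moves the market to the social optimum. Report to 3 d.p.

Social marginal cost = private MC + MEC = 59.690 + 0.828Q.
Set SMC = demand: 59.690 + 0.828Q = 202.929 - 2.728Q → Q* = 40.2809.
The Pigouvian tax equals MEC at Q*: 14.942 + 0.476×40.2809 = 34.1157.

tax = 34.116 per unit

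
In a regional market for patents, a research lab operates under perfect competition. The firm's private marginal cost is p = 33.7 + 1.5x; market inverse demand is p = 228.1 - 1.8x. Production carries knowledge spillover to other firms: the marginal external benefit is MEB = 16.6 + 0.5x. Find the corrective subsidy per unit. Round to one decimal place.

subsidy = 54.3 per unit

Social marginal cost = private MC − MEB = 17.1 + x.
Set SMC = demand: 17.1 + x = 228.1 - 1.8x → x* = 75.3571.
The Pigouvian subsidy equals MEB at x*: 16.6 + 0.5×75.3571 = 54.2786.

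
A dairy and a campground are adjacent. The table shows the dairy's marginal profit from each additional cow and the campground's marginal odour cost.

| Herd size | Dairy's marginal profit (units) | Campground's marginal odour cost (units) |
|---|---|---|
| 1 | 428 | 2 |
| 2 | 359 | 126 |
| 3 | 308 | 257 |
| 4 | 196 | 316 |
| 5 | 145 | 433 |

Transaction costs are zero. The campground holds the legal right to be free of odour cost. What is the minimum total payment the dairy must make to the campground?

Efficient level: marginal profit ≥ marginal odour cost through level 3, so k* = 3.
With the campground holding the right, the dairy must at least compensate total damage at k*: 2 + 126 + 257 = 385.

385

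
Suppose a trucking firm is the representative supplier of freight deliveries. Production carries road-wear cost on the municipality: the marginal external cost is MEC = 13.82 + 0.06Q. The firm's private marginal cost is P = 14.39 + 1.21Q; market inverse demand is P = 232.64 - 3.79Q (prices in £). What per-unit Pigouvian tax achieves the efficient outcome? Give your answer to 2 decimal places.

Social marginal cost = private MC + MEC = 28.21 + 1.27Q.
Set SMC = demand: 28.21 + 1.27Q = 232.64 - 3.79Q → Q* = 40.4012.
The Pigouvian tax equals MEC at Q*: 13.82 + 0.06×40.4012 = 16.2441.

tax = £16.24 per unit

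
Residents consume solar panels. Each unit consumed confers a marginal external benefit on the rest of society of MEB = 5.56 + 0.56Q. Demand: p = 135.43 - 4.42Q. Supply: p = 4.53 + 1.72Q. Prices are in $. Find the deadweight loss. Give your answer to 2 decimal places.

Market equilibrium (private): 4.53 + 1.72Q = 135.43 - 4.42Q → Q_m = 21.3192.
Social marginal benefit = demand + MEB = 140.99 - 3.86Q.
Set SMB = MC: 140.99 - 3.86Q = 4.53 + 1.72Q → Q* = 24.4552.
Between Q* and Q_m the wedge SMB − MC runs linearly from 0 to MEB(Q_m), so the loss is a triangle.
DWL = ½ × 3.1360 × 17.4988 = 27.4381.

DWL = $27.44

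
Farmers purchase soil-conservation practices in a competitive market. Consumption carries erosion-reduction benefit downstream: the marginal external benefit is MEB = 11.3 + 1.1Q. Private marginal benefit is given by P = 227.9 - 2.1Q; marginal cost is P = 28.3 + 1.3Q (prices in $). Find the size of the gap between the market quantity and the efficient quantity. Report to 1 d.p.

Market equilibrium (private): 28.3 + 1.3Q = 227.9 - 2.1Q → Q_m = 58.7059.
Social marginal benefit = demand + MEB = 239.2 - Q.
Set SMB = MC: 239.2 - Q = 28.3 + 1.3Q → Q* = 91.6957.
Gap = |58.7059 − 91.6957| = 32.9898.

33.0 units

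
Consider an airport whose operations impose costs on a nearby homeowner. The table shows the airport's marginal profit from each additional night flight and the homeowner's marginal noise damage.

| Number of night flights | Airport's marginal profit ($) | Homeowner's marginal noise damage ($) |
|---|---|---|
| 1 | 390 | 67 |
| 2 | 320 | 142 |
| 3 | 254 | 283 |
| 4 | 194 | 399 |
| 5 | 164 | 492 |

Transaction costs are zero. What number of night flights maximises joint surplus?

Bargaining reaches the level where marginal profit last exceeds marginal noise damage.
That holds through level 2 (320 ≥ 142) but not at 3 (254 < 283).

2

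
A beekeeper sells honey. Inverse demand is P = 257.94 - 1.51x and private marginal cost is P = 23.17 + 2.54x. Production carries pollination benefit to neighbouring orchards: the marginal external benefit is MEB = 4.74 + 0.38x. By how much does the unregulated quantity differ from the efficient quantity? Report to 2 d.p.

Market equilibrium (private): 23.17 + 2.54x = 257.94 - 1.51x → x_m = 57.9679.
Social marginal cost = private MC − MEB = 18.43 + 2.16x.
Set SMC = demand: 18.43 + 2.16x = 257.94 - 1.51x → x* = 65.2616.
Gap = |57.9679 − 65.2616| = 7.2937.

7.29 units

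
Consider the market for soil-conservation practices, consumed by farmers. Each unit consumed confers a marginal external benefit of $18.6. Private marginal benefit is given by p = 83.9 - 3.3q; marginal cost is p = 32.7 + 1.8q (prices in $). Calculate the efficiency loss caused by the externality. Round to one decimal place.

DWL = $33.9

Market equilibrium (private): 32.7 + 1.8q = 83.9 - 3.3q → q_m = 10.0392.
Social marginal benefit = demand + MEB = 102.5 - 3.3q.
Set SMB = MC: 102.5 - 3.3q = 32.7 + 1.8q → q* = 13.6863.
The welfare-loss triangle has base |q_m − q*| and height MEB(q_m) (the vertical gap between SMB and MC is zero at q* and MEB at q_m).
DWL = ½ × 3.6471 × 18.6000 = 33.9180.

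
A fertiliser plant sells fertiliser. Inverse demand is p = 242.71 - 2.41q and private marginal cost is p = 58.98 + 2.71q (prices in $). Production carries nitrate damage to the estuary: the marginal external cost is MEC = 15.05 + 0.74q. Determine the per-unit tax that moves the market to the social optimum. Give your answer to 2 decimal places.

Social marginal cost = private MC + MEC = 74.03 + 3.45q.
Set SMC = demand: 74.03 + 3.45q = 242.71 - 2.41q → q* = 28.7850.
The Pigouvian tax equals MEC at q*: 15.05 + 0.74×28.7850 = 36.3509.

tax = $36.35 per unit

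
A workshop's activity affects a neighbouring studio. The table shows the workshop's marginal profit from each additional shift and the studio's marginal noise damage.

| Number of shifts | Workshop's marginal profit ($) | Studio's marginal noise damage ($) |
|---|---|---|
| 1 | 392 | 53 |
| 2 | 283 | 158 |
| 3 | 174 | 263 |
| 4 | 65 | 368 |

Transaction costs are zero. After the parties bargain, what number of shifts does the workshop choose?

2

Bargaining reaches the level where marginal profit last exceeds marginal noise damage.
That holds through level 2 (283 ≥ 158) but not at 3 (174 < 263).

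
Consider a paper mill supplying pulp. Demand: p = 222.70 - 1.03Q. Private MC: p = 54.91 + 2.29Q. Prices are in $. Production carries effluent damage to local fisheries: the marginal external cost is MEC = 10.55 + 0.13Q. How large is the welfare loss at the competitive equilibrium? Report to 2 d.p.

DWL = $42.48

Market equilibrium (private): 54.91 + 2.29Q = 222.70 - 1.03Q → Q_m = 50.5392.
Social marginal cost = private MC + MEC = 65.46 + 2.42Q.
Set SMC = demand: 65.46 + 2.42Q = 222.70 - 1.03Q → Q* = 45.5768.
Height of the DWL triangle at Q_m is SMC(Q_m) − demand(Q_m) = MEC(Q_m) = 17.1201.
DWL = ½ × 4.9624 × 17.1201 = 42.4784.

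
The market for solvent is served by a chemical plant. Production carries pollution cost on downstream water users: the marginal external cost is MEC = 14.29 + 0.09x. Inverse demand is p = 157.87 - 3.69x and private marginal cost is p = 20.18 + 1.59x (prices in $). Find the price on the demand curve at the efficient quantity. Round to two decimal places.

Social marginal cost = private MC + MEC = 34.47 + 1.68x.
Set SMC = demand: 34.47 + 1.68x = 157.87 - 3.69x → x* = 22.9795.
Consumer price on the demand curve at x*: 157.87 − 3.69×22.9795 = 73.0756.

P = $73.08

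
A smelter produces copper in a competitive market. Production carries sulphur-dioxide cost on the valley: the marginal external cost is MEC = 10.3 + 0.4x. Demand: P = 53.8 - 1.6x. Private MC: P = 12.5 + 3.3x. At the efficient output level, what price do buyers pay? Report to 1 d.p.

Social marginal cost = private MC + MEC = 22.8 + 3.7x.
Set SMC = demand: 22.8 + 3.7x = 53.8 - 1.6x → x* = 5.8491.
Consumer price on the demand curve at x*: 53.8 − 1.6×5.8491 = 44.4414.

P = 44.4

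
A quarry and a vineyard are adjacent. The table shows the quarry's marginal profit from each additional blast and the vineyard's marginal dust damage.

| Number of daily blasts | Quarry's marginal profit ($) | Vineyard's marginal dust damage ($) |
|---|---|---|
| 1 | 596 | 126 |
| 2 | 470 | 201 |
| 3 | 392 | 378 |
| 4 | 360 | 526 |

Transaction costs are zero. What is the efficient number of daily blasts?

3

Bargaining reaches the level where marginal profit last exceeds marginal dust damage.
That holds through level 3 (392 ≥ 378) but not at 4 (360 < 526).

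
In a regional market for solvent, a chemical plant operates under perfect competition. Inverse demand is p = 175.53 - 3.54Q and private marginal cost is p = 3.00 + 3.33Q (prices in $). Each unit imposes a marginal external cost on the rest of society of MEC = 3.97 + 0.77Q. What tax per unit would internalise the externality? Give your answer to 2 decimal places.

Social marginal cost = private MC + MEC = 6.97 + 4.10Q.
Set SMC = demand: 6.97 + 4.10Q = 175.53 - 3.54Q → Q* = 22.0628.
The Pigouvian tax equals MEC at Q*: 3.97 + 0.77×22.0628 = 20.9584.

tax = $20.96 per unit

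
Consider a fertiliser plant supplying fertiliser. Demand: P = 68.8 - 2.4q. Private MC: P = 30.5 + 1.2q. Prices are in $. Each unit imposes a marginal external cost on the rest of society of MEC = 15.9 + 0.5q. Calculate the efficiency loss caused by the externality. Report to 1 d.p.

DWL = $54.9

Market equilibrium (private): 30.5 + 1.2q = 68.8 - 2.4q → q_m = 10.6389.
Social marginal cost = private MC + MEC = 46.4 + 1.7q.
Set SMC = demand: 46.4 + 1.7q = 68.8 - 2.4q → q* = 5.4634.
The loss is the area between SMC and demand from q* to q_m; with linear curves that's a triangle of height MEC(q_m).
DWL = ½ × 5.1755 × 21.2194 = 54.9105.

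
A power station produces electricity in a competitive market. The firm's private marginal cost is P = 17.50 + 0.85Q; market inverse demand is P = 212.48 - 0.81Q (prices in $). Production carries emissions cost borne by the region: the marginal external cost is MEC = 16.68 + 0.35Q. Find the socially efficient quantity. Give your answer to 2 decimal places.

Q* = 88.71

Social marginal cost = private MC + MEC = 34.18 + 1.20Q.
Set SMC = demand: 34.18 + 1.20Q = 212.48 - 0.81Q → Q* = 88.7065.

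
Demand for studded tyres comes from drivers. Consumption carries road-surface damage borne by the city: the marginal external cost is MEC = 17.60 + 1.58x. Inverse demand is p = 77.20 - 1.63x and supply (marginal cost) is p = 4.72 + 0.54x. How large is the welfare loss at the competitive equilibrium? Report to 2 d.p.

DWL = 660.32

Market equilibrium (private): 4.72 + 0.54x = 77.20 - 1.63x → x_m = 33.4009.
Social marginal benefit = demand − MEC = 59.60 - 3.21x.
Set SMB = MC: 59.60 - 3.21x = 4.72 + 0.54x → x* = 14.6347.
Between x* and x_m the wedge MC − SMB runs linearly from 0 to MEC(x_m), so the loss is a triangle.
DWL = ½ × 18.7662 × 70.3735 = 660.3216.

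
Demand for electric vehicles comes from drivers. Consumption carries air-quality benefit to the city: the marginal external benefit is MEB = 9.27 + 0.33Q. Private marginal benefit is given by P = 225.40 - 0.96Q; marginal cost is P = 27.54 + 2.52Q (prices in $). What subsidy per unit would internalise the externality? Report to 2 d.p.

Social marginal benefit = demand + MEB = 234.67 - 0.63Q.
Set SMB = MC: 234.67 - 0.63Q = 27.54 + 2.52Q → Q* = 65.7556.
The Pigouvian subsidy equals MEB at Q*: 9.27 + 0.33×65.7556 = 30.9693.

subsidy = $30.97 per unit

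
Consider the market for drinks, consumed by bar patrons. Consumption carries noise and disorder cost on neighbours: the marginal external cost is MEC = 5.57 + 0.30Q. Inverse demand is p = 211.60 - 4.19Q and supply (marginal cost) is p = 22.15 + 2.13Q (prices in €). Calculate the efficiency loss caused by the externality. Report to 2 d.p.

DWL = €16.02

Market equilibrium (private): 22.15 + 2.13Q = 211.60 - 4.19Q → Q_m = 29.9763.
Social marginal benefit = demand − MEC = 206.03 - 4.49Q.
Set SMB = MC: 206.03 - 4.49Q = 22.15 + 2.13Q → Q* = 27.7764.
Between Q* and Q_m the wedge MC − SMB runs linearly from 0 to MEC(Q_m), so the loss is a triangle.
DWL = ½ × 2.1999 × 14.5629 = 16.0185.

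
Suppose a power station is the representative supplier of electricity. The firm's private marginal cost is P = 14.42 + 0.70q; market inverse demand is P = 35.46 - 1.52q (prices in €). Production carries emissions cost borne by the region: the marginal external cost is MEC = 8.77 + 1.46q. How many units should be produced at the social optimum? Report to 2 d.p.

Social marginal cost = private MC + MEC = 23.19 + 2.16q.
Set SMC = demand: 23.19 + 2.16q = 35.46 - 1.52q → q* = 3.3342.

q* = 3.33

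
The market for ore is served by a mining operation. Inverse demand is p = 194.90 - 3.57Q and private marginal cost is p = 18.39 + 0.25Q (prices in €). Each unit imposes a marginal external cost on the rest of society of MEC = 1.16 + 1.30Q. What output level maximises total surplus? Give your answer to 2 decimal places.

Q* = 34.25

Social marginal cost = private MC + MEC = 19.55 + 1.55Q.
Set SMC = demand: 19.55 + 1.55Q = 194.90 - 3.57Q → Q* = 34.2480.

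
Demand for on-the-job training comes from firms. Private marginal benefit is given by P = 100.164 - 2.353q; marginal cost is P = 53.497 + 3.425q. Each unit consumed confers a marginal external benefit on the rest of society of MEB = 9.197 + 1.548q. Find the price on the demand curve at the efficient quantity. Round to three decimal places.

Social marginal benefit = demand + MEB = 109.361 - 0.805q.
Set SMB = MC: 109.361 - 0.805q = 53.497 + 3.425q → q* = 13.2066.
Consumer price on the demand curve at q*: 100.164 − 2.353×13.2066 = 69.0889.

P = 69.089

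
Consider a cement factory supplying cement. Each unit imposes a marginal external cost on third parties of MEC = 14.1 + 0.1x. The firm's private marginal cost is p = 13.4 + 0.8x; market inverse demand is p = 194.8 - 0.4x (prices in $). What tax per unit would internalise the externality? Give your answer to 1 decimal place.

tax = $27.0 per unit

Social marginal cost = private MC + MEC = 27.5 + 0.9x.
Set SMC = demand: 27.5 + 0.9x = 194.8 - 0.4x → x* = 128.6923.
The Pigouvian tax equals MEC at x*: 14.1 + 0.1×128.6923 = 26.9692.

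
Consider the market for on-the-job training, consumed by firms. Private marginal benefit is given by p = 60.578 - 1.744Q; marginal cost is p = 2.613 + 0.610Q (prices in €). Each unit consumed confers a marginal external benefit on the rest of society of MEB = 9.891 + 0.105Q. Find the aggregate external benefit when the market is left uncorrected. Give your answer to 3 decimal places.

€275.389

Market equilibrium (private): 2.613 + 0.610Q = 60.578 - 1.744Q → Q_m = 24.6240.
Total external benefit = ∫₀^{Q_m} (9.891 + 0.105Q) dQ = 9.891×24.6240 + ½×0.105×24.6240² = 275.3889.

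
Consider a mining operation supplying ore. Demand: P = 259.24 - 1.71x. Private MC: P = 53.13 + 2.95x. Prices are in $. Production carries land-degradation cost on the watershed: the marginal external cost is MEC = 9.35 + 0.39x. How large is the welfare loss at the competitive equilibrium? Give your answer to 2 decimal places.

DWL = $70.05

Market equilibrium (private): 53.13 + 2.95x = 259.24 - 1.71x → x_m = 44.2296.
Social marginal cost = private MC + MEC = 62.48 + 3.34x.
Set SMC = demand: 62.48 + 3.34x = 259.24 - 1.71x → x* = 38.9624.
Height of the DWL triangle at x_m is SMC(x_m) − demand(x_m) = MEC(x_m) = 26.5995.
DWL = ½ × 5.2672 × 26.5995 = 70.0524.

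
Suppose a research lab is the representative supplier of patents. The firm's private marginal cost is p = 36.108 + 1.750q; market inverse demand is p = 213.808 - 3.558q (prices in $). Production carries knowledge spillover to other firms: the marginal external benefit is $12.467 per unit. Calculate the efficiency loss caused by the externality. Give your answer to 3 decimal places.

DWL = $14.641

Market equilibrium (private): 36.108 + 1.750q = 213.808 - 3.558q → q_m = 33.4778.
Social marginal cost = private MC − MEB = 23.641 + 1.750q.
Set SMC = demand: 23.641 + 1.750q = 213.808 - 3.558q → q* = 35.8265.
Between q* and q_m the wedge demand − SMC runs linearly from 0 to MEB(q_m), so the loss is a triangle.
DWL = ½ × 2.3487 × 12.4670 = 14.6406.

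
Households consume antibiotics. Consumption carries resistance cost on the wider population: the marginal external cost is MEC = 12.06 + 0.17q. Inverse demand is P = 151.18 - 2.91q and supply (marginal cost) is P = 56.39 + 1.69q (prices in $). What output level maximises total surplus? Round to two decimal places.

q* = 17.34

Social marginal benefit = demand − MEC = 139.12 - 3.08q.
Set SMB = MC: 139.12 - 3.08q = 56.39 + 1.69q → q* = 17.3438.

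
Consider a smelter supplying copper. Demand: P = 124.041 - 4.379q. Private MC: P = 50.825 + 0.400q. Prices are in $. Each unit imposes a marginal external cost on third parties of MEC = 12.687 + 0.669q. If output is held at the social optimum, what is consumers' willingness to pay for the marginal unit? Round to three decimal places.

Social marginal cost = private MC + MEC = 63.512 + 1.069q.
Set SMC = demand: 63.512 + 1.069q = 124.041 - 4.379q → q* = 11.1103.
Consumer price on the demand curve at q*: 124.041 − 4.379×11.1103 = 75.3890.

P = $75.389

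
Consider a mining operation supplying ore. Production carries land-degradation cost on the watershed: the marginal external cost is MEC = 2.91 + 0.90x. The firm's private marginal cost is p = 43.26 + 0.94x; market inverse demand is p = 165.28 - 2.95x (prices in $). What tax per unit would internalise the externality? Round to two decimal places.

tax = $25.29 per unit

Social marginal cost = private MC + MEC = 46.17 + 1.84x.
Set SMC = demand: 46.17 + 1.84x = 165.28 - 2.95x → x* = 24.8664.
The Pigouvian tax equals MEC at x*: 2.91 + 0.90×24.8664 = 25.2898.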